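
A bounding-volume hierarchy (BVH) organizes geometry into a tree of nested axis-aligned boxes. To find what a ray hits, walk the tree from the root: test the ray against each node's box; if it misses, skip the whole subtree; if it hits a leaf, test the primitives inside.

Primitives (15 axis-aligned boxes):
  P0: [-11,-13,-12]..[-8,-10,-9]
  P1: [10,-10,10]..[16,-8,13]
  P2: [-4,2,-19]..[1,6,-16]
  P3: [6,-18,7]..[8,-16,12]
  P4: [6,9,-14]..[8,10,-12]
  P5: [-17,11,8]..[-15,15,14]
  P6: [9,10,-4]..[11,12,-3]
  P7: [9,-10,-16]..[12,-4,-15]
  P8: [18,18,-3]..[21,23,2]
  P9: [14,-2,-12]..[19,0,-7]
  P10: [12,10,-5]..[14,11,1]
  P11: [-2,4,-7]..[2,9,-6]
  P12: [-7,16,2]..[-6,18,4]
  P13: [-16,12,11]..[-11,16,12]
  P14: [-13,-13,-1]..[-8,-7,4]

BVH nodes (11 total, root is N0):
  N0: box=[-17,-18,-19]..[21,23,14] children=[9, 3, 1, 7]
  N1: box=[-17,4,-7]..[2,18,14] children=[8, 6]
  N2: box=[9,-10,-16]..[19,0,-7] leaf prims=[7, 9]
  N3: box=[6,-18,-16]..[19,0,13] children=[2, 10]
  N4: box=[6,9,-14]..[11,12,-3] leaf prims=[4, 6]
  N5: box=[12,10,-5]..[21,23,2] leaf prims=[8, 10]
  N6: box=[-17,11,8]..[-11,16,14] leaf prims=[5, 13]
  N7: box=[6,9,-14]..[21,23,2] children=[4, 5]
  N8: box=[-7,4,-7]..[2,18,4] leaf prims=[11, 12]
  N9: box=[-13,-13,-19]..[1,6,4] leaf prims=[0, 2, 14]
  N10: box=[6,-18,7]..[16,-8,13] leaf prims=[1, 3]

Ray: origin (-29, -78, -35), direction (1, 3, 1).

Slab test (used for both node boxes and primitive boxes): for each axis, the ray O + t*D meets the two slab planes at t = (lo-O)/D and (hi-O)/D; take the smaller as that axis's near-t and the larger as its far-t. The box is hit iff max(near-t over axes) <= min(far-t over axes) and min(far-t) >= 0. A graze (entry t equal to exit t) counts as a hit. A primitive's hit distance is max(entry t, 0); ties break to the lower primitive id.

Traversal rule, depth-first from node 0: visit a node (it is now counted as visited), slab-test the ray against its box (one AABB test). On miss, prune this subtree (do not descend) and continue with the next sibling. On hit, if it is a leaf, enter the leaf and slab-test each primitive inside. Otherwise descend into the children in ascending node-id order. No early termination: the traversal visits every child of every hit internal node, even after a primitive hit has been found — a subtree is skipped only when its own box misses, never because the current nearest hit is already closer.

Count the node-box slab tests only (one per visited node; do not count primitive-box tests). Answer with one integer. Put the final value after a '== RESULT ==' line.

Walk:
N0 x:[12,50] y:[20,101/3] z:[16,49] -> hit [20,101/3], descend [1, 3, 7, 9]
  N1 x:[12,31] y:[82/3,32] z:[28,49] -> hit [28,31], descend [6, 8]
    N6 x:[12,18] y:[89/3,94/3] z:[43,49] -> miss, prune
    N8 x:[22,31] y:[82/3,32] z:[28,39] -> hit [28,31] leaf, test {P11@t=28, P12(miss)}
  N3 x:[35,48] y:[20,26] z:[19,48] -> miss, prune
  N7 x:[35,50] y:[29,101/3] z:[21,37] -> miss, prune
  N9 x:[16,30] y:[65/3,28] z:[16,39] -> hit [65/3,28] leaf, test {P0(miss), P2(miss), P14(miss)}

order=[0, 1, 6, 8, 3, 7, 9]  |boxes|=7  |leaves|=2  hit=P11

== RESULT ==
7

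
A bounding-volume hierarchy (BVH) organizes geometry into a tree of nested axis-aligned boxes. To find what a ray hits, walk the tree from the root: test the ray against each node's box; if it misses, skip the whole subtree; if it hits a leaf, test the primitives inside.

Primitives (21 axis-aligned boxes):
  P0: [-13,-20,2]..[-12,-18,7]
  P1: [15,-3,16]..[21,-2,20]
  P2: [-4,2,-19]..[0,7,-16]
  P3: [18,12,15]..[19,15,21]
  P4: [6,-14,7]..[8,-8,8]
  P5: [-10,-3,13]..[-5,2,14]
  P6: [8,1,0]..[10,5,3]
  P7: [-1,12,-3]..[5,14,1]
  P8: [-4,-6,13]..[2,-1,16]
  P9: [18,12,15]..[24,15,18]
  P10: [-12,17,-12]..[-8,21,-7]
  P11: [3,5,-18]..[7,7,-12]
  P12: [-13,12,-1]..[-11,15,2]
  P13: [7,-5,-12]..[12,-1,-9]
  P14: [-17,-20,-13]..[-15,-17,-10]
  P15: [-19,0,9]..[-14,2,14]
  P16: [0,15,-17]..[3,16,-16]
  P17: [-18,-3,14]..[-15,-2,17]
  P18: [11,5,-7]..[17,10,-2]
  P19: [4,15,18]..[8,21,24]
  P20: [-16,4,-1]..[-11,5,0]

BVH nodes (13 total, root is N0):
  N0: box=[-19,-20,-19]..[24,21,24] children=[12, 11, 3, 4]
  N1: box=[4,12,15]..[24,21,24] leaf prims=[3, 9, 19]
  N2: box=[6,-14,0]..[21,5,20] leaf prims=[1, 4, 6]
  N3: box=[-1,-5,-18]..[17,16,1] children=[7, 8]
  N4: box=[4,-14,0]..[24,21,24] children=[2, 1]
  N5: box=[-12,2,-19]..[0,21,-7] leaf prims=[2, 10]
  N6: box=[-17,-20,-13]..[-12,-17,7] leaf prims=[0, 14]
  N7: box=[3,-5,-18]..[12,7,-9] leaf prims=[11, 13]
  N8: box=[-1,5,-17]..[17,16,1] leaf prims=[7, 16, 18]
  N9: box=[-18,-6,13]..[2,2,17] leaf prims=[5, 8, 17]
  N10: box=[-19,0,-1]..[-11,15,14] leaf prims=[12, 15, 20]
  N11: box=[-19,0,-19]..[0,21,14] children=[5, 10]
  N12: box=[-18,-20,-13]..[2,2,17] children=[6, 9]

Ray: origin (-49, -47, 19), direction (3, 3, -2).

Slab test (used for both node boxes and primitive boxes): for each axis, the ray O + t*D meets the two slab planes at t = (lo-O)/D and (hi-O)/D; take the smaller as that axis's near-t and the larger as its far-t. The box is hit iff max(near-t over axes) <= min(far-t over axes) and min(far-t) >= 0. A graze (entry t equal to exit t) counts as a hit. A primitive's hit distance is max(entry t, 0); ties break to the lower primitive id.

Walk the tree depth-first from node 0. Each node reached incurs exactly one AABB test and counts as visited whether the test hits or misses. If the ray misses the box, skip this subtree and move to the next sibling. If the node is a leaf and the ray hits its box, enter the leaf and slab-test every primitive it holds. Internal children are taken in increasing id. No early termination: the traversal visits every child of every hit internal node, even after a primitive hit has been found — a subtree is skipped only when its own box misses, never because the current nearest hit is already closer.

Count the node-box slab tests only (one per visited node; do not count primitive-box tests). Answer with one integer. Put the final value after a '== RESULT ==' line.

Traverse from the root:
N0 x:[10,73/3] y:[9,68/3] z:[-5/2,19] -> hit [10,19], descend [3, 4, 11, 12]
  N3 x:[16,22] y:[14,21] z:[9,37/2] -> hit [16,37/2], descend [7, 8]
    N7 x:[52/3,61/3] y:[14,18] z:[14,37/2] -> hit [52/3,18] leaf, test {P11@t=52/3, P13(miss)}
    N8 x:[16,22] y:[52/3,21] z:[9,18] -> hit [52/3,18] leaf, test {P7(miss), P16(miss), P18(miss)}
  N4 x:[53/3,73/3] y:[11,68/3] z:[-5/2,19/2] -> miss, prune
  N11 x:[10,49/3] y:[47/3,68/3] z:[5/2,19] -> hit [47/3,49/3], descend [5, 10]
    N5 x:[37/3,49/3] y:[49/3,68/3] z:[13,19] -> hit [49/3,49/3] leaf, test {P2(miss), P10(miss)}
    N10 x:[10,38/3] y:[47/3,62/3] z:[5/2,10] -> miss, prune
  N12 x:[31/3,17] y:[9,49/3] z:[1,16] -> hit [31/3,16], descend [6, 9]
    N6 x:[32/3,37/3] y:[9,10] z:[6,16] -> miss, prune
    N9 x:[31/3,17] y:[41/3,49/3] z:[1,3] -> miss, prune

11 AABB tests over nodes [0, 3, 7, 8, 4, 11, 5, 10, 12, 6, 9]; 3 leaves entered; closest P11.

== RESULT ==
11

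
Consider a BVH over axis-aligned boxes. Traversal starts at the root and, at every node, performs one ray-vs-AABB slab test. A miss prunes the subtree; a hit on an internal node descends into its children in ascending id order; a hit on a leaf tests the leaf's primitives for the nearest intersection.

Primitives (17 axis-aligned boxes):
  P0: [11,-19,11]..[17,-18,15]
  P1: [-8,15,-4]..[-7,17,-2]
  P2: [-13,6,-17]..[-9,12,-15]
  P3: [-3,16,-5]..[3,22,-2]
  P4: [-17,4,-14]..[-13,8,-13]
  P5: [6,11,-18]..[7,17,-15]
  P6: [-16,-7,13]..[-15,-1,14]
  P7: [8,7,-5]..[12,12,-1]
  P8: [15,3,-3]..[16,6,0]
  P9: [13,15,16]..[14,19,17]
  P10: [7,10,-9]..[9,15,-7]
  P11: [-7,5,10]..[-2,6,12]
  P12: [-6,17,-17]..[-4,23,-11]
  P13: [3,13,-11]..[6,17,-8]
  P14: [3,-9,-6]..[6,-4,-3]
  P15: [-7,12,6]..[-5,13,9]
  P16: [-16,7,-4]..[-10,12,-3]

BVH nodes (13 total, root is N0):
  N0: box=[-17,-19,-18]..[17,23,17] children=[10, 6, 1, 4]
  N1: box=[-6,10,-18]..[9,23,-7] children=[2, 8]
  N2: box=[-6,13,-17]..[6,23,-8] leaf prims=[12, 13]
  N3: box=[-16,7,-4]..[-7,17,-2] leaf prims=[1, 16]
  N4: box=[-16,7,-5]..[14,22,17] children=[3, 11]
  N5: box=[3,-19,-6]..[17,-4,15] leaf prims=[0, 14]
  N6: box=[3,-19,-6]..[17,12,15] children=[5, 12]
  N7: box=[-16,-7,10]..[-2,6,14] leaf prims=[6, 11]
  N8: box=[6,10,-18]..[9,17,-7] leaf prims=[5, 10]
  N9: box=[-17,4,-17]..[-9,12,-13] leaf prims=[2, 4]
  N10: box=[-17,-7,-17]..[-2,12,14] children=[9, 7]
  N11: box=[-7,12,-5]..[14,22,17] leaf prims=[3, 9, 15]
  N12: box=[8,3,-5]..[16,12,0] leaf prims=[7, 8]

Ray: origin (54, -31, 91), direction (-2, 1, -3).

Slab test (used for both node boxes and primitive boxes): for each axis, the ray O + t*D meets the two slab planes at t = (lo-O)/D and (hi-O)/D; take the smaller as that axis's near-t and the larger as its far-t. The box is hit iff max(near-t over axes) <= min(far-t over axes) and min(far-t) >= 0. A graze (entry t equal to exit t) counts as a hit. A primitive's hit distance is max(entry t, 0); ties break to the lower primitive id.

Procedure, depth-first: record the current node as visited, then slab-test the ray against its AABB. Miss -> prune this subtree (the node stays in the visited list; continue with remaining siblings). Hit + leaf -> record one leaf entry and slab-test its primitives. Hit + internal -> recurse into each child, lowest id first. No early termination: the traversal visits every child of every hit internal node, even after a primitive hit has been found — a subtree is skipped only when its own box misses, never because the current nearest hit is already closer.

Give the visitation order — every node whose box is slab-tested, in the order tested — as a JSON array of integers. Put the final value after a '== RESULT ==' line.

Walk:
N0 x:[37/2,71/2] y:[12,54] z:[74/3,109/3] -> hit [74/3,71/2], descend [1, 4, 6, 10]
  N1 x:[45/2,30] y:[41,54] z:[98/3,109/3] -> miss, prune
  N4 x:[20,35] y:[38,53] z:[74/3,32] -> miss, prune
  N6 x:[37/2,51/2] y:[12,43] z:[76/3,97/3] -> hit [76/3,51/2], descend [5, 12]
    N5 x:[37/2,51/2] y:[12,27] z:[76/3,97/3] -> hit [76/3,51/2] leaf, test {P0(miss), P14(miss)}
    N12 x:[19,23] y:[34,43] z:[91/3,32] -> miss, prune
  N10 x:[28,71/2] y:[24,43] z:[77/3,36] -> hit [28,71/2], descend [7, 9]
    N7 x:[28,35] y:[24,37] z:[77/3,27] -> miss, prune
    N9 x:[63/2,71/2] y:[35,43] z:[104/3,36] -> hit [35,71/2] leaf, test {P2(miss), P4@t=35}

Visited [0, 1, 4, 6, 5, 12, 10, 7, 9]. Tests: 9 box, 2 leaf. Nearest: P4.

== RESULT ==
[0, 1, 4, 6, 5, 12, 10, 7, 9]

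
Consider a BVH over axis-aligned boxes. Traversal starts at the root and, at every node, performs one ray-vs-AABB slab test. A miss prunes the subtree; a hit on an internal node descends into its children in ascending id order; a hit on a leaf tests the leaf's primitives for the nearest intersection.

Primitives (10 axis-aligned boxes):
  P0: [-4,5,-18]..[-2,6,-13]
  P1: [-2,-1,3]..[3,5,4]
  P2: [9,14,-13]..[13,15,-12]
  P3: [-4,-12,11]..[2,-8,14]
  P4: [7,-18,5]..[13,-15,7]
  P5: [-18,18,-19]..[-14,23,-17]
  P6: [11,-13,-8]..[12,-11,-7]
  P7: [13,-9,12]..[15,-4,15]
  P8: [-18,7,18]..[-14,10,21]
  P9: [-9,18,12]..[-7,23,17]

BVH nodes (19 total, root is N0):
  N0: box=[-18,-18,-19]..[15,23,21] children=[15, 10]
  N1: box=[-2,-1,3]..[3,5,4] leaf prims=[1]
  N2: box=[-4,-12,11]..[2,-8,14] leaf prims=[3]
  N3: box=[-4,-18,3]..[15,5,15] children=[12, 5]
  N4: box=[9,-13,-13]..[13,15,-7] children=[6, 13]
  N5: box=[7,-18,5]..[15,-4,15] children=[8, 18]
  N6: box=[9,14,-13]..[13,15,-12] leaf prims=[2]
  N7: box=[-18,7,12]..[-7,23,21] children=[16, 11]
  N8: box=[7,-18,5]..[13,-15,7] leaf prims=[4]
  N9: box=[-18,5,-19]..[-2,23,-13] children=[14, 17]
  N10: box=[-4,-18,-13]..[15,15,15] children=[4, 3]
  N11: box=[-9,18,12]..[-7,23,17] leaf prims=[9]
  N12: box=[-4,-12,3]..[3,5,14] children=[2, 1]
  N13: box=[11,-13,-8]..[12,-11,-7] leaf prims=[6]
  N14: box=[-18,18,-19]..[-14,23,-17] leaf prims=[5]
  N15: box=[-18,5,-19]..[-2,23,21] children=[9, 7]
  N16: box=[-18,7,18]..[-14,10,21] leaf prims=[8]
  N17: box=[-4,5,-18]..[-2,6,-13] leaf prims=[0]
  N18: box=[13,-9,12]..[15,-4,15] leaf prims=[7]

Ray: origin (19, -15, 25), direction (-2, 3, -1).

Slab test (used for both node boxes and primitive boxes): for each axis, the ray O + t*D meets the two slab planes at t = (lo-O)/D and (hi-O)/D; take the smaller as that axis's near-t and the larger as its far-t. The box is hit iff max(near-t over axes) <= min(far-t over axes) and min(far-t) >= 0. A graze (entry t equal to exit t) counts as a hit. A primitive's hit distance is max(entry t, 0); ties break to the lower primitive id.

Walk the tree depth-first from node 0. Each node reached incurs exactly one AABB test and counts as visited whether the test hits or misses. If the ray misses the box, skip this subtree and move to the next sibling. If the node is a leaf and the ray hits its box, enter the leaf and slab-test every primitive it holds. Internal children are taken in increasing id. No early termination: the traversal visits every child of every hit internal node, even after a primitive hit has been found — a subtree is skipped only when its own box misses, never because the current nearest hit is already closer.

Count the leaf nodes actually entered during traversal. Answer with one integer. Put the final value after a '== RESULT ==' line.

Traverse from the root:
N0 x:[2,37/2] y:[-1,38/3] z:[4,44] -> hit [4,38/3], descend [10, 15]
  N10 x:[2,23/2] y:[-1,10] z:[10,38] -> hit [10,10], descend [3, 4]
    N3 x:[2,23/2] y:[-1,20/3] z:[10,22] -> miss, prune
    N4 x:[3,5] y:[2/3,10] z:[32,38] -> miss, prune
  N15 x:[21/2,37/2] y:[20/3,38/3] z:[4,44] -> hit [21/2,38/3], descend [7, 9]
    N7 x:[13,37/2] y:[22/3,38/3] z:[4,13] -> miss, prune
    N9 x:[21/2,37/2] y:[20/3,38/3] z:[38,44] -> miss, prune

Visited [0, 10, 3, 4, 15, 7, 9]. Tests: 7 box, 0 leaf. Nearest: miss.

== RESULT ==
0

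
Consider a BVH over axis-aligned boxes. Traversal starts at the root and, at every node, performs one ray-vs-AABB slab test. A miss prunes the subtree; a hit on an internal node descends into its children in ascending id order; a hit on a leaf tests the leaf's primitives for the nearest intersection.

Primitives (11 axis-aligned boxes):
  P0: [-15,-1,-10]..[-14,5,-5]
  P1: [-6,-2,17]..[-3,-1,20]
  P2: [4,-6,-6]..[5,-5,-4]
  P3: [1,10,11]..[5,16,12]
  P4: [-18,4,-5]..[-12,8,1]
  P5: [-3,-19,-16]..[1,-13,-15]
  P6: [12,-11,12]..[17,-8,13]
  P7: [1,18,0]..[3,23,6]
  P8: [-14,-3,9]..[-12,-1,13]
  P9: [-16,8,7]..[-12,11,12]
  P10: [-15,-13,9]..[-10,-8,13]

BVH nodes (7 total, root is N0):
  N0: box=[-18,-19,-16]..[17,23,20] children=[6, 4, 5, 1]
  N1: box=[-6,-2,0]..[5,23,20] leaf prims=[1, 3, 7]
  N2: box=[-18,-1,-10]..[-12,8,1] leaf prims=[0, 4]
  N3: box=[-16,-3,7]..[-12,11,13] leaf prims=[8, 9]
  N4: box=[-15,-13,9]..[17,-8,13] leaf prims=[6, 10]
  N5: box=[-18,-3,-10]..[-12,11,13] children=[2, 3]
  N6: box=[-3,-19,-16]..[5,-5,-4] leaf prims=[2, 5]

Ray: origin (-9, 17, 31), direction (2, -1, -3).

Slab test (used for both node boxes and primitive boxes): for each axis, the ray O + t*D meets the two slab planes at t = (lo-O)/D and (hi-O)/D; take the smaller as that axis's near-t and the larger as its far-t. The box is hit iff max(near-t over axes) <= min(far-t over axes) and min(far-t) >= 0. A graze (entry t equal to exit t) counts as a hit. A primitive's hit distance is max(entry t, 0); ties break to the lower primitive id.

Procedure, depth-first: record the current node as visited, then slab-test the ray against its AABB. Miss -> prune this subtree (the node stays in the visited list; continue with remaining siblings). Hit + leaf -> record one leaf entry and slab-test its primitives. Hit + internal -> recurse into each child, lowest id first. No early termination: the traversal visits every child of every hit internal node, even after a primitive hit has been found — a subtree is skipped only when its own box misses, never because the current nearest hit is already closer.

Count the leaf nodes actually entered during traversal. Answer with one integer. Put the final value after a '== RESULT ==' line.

Trace the traversal:
N0 x:[-9/2,13] y:[-6,36] z:[11/3,47/3] -> hit [11/3,13], descend [1, 4, 5, 6]
  N1 x:[3/2,7] y:[-6,19] z:[11/3,31/3] -> hit [11/3,7] leaf, test {P1(miss), P3@t=19/3, P7(miss)}
  N4 x:[-3,13] y:[25,30] z:[6,22/3] -> miss, prune
  N5 x:[-9/2,-3/2] y:[6,20] z:[6,41/3] -> miss, prune
  N6 x:[3,7] y:[22,36] z:[35/3,47/3] -> miss, prune

Summary -> nodes [0, 1, 4, 5, 6]; box-tests=5; leaf-entries=1; first=P3

== RESULT ==
1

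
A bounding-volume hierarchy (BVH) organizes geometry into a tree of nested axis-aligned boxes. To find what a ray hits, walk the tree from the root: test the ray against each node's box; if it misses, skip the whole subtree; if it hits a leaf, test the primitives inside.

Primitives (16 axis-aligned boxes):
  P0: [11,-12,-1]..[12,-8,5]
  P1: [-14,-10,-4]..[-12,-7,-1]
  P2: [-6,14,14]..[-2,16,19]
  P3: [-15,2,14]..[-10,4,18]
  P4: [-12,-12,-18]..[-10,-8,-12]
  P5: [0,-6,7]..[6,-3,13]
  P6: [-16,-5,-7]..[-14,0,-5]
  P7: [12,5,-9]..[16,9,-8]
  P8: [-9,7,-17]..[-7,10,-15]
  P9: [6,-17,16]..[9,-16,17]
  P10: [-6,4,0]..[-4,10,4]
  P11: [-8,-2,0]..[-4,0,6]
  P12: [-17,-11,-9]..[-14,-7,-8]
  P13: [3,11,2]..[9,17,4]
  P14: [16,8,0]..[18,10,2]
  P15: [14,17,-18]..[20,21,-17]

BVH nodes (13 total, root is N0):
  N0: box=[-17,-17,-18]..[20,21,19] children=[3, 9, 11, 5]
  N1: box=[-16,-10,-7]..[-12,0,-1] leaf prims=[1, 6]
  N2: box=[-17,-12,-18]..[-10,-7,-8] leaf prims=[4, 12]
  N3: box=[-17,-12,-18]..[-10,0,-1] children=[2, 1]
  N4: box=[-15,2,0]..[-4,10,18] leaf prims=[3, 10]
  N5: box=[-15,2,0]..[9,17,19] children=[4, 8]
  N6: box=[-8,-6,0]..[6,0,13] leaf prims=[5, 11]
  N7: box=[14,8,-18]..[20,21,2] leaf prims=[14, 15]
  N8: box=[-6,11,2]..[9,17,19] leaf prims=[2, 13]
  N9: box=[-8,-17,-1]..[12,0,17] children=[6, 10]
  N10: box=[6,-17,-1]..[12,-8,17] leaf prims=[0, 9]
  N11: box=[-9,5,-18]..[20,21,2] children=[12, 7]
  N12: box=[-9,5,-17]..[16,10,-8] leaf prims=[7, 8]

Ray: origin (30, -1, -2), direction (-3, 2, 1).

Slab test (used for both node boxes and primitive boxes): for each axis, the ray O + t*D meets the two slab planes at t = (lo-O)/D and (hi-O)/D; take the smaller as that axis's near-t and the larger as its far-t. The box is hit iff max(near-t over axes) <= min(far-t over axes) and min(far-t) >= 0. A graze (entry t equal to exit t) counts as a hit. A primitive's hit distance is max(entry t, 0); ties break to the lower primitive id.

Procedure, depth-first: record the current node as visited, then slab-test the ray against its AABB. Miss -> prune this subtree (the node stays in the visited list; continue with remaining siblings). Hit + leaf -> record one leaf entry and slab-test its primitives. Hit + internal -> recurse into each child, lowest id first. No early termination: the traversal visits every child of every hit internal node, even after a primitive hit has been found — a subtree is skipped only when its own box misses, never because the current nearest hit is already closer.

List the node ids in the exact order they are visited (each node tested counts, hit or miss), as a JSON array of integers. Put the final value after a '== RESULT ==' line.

Trace the traversal:
N0 x:[10/3,47/3] y:[-8,11] z:[-16,21] -> hit [10/3,11], descend [3, 5, 9, 11]
  N3 x:[40/3,47/3] y:[-11/2,1/2] z:[-16,1] -> miss, prune
  N5 x:[7,15] y:[3/2,9] z:[2,21] -> hit [7,9], descend [4, 8]
    N4 x:[34/3,15] y:[3/2,11/2] z:[2,20] -> miss, prune
    N8 x:[7,12] y:[6,9] z:[4,21] -> hit [7,9] leaf, test {P2(miss), P13(miss)}
  N9 x:[6,38/3] y:[-8,1/2] z:[1,19] -> miss, prune
  N11 x:[10/3,13] y:[3,11] z:[-16,4] -> hit [10/3,4], descend [7, 12]
    N7 x:[10/3,16/3] y:[9/2,11] z:[-16,4] -> miss, prune
    N12 x:[14/3,13] y:[3,11/2] z:[-15,-6] -> miss, prune

Visited [0, 3, 5, 4, 8, 9, 11, 7, 12]. Tests: 9 box, 1 leaf. Nearest: miss.

== RESULT ==
[0, 3, 5, 4, 8, 9, 11, 7, 12]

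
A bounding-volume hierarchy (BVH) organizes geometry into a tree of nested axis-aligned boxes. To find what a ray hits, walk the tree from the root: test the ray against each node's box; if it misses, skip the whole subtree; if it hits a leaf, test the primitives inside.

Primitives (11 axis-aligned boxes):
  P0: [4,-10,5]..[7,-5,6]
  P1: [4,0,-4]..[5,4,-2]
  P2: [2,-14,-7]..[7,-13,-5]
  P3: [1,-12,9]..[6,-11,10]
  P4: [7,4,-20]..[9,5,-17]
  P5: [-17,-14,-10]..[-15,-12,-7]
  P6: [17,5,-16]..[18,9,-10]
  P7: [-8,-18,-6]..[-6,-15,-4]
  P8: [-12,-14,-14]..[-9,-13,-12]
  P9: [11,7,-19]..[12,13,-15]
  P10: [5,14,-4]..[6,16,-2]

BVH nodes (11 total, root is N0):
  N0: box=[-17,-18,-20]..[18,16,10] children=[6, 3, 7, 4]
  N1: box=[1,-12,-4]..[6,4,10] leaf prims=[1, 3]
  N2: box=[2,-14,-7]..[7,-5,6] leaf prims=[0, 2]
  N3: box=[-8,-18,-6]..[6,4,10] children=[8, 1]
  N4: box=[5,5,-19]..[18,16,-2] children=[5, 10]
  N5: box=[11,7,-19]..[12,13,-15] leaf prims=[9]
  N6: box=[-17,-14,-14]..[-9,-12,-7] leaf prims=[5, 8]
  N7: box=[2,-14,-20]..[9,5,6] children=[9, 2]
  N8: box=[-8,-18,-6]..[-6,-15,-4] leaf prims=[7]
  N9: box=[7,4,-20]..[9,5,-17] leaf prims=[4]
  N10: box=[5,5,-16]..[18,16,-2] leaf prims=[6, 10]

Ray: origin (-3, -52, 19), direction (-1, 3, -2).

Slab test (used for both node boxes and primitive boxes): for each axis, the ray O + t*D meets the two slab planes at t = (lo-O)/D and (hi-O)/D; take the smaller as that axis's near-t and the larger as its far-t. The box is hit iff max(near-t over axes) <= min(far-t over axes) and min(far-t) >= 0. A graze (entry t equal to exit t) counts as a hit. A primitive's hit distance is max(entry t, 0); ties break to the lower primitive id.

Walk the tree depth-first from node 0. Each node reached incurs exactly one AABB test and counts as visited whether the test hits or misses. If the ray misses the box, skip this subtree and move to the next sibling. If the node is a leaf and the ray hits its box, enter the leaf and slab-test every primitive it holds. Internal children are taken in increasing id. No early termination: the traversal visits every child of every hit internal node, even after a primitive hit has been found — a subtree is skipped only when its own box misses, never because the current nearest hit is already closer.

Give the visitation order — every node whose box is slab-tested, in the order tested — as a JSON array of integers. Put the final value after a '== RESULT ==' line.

Traverse from the root:
N0 x:[-21,14] y:[34/3,68/3] z:[9/2,39/2] -> hit [34/3,14], descend [3, 4, 6, 7]
  N3 x:[-9,5] y:[34/3,56/3] z:[9/2,25/2] -> miss, prune
  N4 x:[-21,-8] y:[19,68/3] z:[21/2,19] -> miss, prune
  N6 x:[6,14] y:[38/3,40/3] z:[13,33/2] -> hit [13,40/3] leaf, test {P5@t=13, P8(miss)}
  N7 x:[-12,-5] y:[38/3,19] z:[13/2,39/2] -> miss, prune

Summary -> nodes [0, 3, 4, 6, 7]; box-tests=5; leaf-entries=1; first=P5

== RESULT ==
[0, 3, 4, 6, 7]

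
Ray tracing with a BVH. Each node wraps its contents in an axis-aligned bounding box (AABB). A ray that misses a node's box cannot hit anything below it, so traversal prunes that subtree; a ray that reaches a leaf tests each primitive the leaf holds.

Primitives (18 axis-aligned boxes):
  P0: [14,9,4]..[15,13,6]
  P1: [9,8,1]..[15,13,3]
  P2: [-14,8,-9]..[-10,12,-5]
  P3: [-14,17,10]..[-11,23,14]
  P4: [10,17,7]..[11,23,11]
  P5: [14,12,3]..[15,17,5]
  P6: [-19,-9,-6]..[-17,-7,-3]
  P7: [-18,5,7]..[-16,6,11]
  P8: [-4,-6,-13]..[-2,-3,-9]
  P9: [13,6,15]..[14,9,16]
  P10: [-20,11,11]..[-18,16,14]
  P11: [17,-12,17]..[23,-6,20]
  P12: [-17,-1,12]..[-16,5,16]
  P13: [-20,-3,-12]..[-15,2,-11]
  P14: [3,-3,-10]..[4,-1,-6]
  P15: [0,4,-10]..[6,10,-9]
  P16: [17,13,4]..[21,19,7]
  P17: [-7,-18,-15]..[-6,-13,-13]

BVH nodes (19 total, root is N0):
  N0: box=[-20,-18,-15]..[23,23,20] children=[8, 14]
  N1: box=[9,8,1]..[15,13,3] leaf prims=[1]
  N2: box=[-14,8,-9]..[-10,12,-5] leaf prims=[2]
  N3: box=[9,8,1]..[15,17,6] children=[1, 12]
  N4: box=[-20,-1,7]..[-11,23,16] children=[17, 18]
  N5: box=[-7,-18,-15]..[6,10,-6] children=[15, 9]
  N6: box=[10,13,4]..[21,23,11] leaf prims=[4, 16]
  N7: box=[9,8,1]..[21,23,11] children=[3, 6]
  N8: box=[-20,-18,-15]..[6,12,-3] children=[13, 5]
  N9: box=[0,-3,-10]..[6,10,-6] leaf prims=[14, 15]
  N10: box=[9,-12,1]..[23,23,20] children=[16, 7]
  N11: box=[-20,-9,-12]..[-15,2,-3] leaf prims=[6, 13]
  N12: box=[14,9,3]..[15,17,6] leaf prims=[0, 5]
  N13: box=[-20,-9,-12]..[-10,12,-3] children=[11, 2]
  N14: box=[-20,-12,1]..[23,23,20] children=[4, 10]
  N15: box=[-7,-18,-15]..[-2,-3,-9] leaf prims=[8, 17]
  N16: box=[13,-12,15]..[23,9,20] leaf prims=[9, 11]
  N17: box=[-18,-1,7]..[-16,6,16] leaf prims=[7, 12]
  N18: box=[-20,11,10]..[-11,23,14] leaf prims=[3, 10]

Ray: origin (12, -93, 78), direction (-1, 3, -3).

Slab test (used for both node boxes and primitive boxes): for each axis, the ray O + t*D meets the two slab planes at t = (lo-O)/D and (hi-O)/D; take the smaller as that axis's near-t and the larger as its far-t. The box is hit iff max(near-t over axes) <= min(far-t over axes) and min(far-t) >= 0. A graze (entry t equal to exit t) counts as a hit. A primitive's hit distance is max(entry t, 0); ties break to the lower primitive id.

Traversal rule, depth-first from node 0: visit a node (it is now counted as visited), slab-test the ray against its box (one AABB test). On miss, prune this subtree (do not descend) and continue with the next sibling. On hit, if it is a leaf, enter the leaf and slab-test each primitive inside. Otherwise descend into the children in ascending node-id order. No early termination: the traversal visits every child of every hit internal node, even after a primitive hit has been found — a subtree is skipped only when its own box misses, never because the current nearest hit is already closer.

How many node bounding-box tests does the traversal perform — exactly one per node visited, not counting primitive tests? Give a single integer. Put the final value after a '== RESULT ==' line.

Walk:
N0 x:[-11,32] y:[25,116/3] z:[58/3,31] -> hit [25,31], descend [8, 14]
  N8 x:[6,32] y:[25,35] z:[27,31] -> hit [27,31], descend [5, 13]
    N5 x:[6,19] y:[25,103/3] z:[28,31] -> miss, prune
    N13 x:[22,32] y:[28,35] z:[27,30] -> hit [28,30], descend [2, 11]
      N2 x:[22,26] y:[101/3,35] z:[83/3,29] -> miss, prune
      N11 x:[27,32] y:[28,95/3] z:[27,30] -> hit [28,30] leaf, test {P6(miss), P13@t=30}
  N14 x:[-11,32] y:[27,116/3] z:[58/3,77/3] -> miss, prune

order=[0, 8, 5, 13, 2, 11, 14]  |boxes|=7  |leaves|=1  hit=P13

== RESULT ==
7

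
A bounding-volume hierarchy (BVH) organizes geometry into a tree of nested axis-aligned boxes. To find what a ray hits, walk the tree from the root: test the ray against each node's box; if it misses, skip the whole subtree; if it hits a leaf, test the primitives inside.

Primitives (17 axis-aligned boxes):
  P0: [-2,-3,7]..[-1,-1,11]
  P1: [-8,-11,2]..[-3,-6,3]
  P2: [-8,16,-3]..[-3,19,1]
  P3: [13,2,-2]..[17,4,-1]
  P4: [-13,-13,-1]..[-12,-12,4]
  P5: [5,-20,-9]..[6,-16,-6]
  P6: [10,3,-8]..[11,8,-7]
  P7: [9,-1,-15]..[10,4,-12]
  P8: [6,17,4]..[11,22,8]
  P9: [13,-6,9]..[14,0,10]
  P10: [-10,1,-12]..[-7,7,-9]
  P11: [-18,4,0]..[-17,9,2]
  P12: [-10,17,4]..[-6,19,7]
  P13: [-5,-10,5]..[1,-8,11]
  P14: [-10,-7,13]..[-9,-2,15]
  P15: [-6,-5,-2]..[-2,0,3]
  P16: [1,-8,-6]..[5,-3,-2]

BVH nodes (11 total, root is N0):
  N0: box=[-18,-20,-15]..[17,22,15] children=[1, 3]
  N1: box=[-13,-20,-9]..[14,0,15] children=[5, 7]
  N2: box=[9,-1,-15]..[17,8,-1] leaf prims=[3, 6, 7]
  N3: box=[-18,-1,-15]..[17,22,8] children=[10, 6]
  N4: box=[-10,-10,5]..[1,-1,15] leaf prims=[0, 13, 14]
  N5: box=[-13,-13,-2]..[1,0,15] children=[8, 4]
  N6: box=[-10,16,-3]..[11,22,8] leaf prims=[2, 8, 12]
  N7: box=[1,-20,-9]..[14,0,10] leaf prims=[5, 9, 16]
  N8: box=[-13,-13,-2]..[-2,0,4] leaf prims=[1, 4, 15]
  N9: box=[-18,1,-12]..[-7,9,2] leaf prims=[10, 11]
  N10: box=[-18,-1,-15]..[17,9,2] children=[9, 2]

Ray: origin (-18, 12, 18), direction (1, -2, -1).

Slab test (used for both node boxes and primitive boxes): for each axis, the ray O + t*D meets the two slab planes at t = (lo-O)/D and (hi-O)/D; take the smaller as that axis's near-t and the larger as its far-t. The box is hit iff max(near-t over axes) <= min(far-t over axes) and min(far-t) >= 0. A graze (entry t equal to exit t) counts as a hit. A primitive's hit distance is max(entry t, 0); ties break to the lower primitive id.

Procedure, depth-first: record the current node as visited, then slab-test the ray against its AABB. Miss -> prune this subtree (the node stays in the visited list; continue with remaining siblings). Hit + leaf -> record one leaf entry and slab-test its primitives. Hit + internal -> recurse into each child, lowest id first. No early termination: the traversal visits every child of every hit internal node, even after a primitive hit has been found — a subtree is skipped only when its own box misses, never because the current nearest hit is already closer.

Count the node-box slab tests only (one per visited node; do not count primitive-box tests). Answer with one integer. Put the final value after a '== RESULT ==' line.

Walk:
N0 x:[0,35] y:[-5,16] z:[3,33] -> hit [3,16], descend [1, 3]
  N1 x:[5,32] y:[6,16] z:[3,27] -> hit [6,16], descend [5, 7]
    N5 x:[5,19] y:[6,25/2] z:[3,20] -> hit [6,25/2], descend [4, 8]
      N4 x:[8,19] y:[13/2,11] z:[3,13] -> hit [8,11] leaf, test {P0(miss), P13(miss), P14(miss)}
      N8 x:[5,16] y:[6,25/2] z:[14,20] -> miss, prune
    N7 x:[19,32] y:[6,16] z:[8,27] -> miss, prune
  N3 x:[0,35] y:[-5,13/2] z:[10,33] -> miss, prune

order=[0, 1, 5, 4, 8, 7, 3]  |boxes|=7  |leaves|=1  hit=miss

== RESULT ==
7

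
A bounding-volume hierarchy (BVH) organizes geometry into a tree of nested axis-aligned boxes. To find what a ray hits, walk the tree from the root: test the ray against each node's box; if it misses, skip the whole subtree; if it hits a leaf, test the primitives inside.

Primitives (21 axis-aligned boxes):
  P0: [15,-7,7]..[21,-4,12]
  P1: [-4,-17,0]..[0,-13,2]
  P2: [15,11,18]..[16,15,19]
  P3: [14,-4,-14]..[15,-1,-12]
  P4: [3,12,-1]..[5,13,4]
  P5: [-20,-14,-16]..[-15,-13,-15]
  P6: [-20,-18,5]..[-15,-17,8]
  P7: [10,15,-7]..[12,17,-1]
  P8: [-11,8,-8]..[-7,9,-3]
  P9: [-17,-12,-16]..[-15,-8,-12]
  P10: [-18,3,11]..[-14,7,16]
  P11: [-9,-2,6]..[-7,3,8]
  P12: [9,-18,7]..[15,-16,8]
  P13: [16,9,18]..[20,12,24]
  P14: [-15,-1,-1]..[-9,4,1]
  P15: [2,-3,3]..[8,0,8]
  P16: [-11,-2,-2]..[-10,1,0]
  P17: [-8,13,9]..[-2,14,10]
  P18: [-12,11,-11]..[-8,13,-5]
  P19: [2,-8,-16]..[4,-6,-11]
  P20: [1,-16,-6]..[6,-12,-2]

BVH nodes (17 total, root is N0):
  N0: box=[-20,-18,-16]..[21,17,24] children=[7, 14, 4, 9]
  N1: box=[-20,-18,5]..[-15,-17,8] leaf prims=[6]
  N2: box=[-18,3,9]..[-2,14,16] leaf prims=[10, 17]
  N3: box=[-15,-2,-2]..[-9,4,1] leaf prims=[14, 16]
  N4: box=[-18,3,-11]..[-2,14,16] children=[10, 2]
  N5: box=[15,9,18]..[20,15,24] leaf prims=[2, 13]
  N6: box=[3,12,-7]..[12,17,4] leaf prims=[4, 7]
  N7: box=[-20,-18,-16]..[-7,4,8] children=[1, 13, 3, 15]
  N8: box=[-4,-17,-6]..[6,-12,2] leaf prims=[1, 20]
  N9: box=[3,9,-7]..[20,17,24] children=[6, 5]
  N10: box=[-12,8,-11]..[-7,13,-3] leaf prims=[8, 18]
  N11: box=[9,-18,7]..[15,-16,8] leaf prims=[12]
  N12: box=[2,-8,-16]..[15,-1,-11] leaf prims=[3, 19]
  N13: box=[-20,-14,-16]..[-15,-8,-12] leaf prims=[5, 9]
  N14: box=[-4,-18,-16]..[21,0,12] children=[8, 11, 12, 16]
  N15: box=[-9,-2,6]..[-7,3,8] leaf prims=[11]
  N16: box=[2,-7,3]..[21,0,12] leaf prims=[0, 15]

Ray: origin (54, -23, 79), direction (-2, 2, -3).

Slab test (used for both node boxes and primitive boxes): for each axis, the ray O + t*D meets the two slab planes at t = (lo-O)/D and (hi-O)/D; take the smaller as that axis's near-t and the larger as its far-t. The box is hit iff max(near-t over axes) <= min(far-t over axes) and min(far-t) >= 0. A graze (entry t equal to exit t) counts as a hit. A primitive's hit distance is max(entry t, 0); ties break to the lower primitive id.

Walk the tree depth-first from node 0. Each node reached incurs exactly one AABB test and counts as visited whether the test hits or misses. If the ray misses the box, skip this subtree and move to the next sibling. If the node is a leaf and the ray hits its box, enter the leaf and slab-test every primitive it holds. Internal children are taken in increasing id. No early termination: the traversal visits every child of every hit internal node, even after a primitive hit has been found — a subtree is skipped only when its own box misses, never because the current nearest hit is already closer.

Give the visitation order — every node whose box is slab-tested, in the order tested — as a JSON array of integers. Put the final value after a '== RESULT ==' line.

Trace the traversal:
N0 x:[33/2,37] y:[5/2,20] z:[55/3,95/3] -> hit [55/3,20], descend [4, 7, 9, 14]
  N4 x:[28,36] y:[13,37/2] z:[21,30] -> miss, prune
  N7 x:[61/2,37] y:[5/2,27/2] z:[71/3,95/3] -> miss, prune
  N9 x:[17,51/2] y:[16,20] z:[55/3,86/3] -> hit [55/3,20], descend [5, 6]
    N5 x:[17,39/2] y:[16,19] z:[55/3,61/3] -> hit [55/3,19] leaf, test {P2(miss), P13(miss)}
    N6 x:[21,51/2] y:[35/2,20] z:[25,86/3] -> miss, prune
  N14 x:[33/2,29] y:[5/2,23/2] z:[67/3,95/3] -> miss, prune

Visited [0, 4, 7, 9, 5, 6, 14]. Tests: 7 box, 1 leaf. Nearest: miss.

== RESULT ==
[0, 4, 7, 9, 5, 6, 14]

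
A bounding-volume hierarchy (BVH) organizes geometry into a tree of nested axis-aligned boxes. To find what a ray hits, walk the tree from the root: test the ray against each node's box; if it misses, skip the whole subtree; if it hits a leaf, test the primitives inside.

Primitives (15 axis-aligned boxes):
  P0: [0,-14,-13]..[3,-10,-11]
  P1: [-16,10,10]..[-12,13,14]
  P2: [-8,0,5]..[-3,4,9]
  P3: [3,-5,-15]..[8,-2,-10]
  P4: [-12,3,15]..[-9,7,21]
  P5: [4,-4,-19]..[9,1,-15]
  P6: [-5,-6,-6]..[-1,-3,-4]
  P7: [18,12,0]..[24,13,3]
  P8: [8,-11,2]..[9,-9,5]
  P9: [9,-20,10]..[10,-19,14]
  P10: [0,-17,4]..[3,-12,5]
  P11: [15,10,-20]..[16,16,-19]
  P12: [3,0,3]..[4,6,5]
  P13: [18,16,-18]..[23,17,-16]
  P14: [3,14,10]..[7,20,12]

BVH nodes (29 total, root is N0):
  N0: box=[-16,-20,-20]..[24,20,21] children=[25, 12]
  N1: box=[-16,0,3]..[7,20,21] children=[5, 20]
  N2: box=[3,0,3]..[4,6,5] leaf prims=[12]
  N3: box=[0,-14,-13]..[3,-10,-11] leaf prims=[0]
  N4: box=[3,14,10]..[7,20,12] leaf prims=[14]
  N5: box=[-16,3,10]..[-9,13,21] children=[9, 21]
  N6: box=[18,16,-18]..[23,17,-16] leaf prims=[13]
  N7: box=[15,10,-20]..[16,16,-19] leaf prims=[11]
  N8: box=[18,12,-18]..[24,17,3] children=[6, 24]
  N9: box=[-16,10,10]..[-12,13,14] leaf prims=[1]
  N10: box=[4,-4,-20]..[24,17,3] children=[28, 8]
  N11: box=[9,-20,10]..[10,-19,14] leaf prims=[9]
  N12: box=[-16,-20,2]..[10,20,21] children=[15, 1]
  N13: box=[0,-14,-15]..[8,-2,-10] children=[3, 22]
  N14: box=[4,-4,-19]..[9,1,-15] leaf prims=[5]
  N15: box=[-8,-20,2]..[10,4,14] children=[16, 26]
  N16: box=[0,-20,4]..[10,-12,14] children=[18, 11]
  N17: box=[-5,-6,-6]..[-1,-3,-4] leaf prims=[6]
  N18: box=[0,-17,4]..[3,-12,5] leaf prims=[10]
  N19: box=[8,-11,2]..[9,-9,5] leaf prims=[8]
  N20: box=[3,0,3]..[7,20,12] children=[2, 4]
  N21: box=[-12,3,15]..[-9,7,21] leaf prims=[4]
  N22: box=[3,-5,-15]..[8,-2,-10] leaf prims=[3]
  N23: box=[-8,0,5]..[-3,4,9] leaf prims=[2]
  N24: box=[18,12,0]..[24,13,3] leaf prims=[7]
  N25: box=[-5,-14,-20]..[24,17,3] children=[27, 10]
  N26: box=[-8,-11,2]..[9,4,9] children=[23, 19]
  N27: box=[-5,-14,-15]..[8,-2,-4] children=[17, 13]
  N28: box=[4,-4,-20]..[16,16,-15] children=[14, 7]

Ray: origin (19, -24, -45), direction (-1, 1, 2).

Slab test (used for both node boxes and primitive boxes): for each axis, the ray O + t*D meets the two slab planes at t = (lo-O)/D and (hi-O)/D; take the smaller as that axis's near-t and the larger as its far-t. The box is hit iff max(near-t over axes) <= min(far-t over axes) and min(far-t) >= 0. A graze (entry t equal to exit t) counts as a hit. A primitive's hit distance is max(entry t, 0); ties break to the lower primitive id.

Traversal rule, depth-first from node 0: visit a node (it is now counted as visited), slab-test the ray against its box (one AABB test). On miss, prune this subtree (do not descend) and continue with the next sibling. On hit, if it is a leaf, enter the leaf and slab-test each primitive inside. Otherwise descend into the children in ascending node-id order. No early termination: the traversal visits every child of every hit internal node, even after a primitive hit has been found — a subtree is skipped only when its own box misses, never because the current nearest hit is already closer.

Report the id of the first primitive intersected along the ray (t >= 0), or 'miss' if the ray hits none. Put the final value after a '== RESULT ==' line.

Traverse from the root:
N0 x:[-5,35] y:[4,44] z:[25/2,33] -> hit [25/2,33], descend [12, 25]
  N12 x:[9,35] y:[4,44] z:[47/2,33] -> hit [47/2,33], descend [1, 15]
    N1 x:[12,35] y:[24,44] z:[24,33] -> hit [24,33], descend [5, 20]
      N5 x:[28,35] y:[27,37] z:[55/2,33] -> hit [28,33], descend [9, 21]
        N9 x:[31,35] y:[34,37] z:[55/2,59/2] -> miss, prune
        N21 x:[28,31] y:[27,31] z:[30,33] -> hit [30,31] leaf, test {P4@t=30}
      N20 x:[12,16] y:[24,44] z:[24,57/2] -> miss, prune
    N15 x:[9,27] y:[4,28] z:[47/2,59/2] -> hit [47/2,27], descend [16, 26]
      N16 x:[9,19] y:[4,12] z:[49/2,59/2] -> miss, prune
      N26 x:[10,27] y:[13,28] z:[47/2,27] -> hit [47/2,27], descend [19, 23]
        N19 x:[10,11] y:[13,15] z:[47/2,25] -> miss, prune
        N23 x:[22,27] y:[24,28] z:[25,27] -> hit [25,27] leaf, test {P2@t=25}
  N25 x:[-5,24] y:[10,41] z:[25/2,24] -> hit [25/2,24], descend [10, 27]
    N10 x:[-5,15] y:[20,41] z:[25/2,24] -> miss, prune
    N27 x:[11,24] y:[10,22] z:[15,41/2] -> hit [15,41/2], descend [13, 17]
      N13 x:[11,19] y:[10,22] z:[15,35/2] -> hit [15,35/2], descend [3, 22]
        N3 x:[16,19] y:[10,14] z:[16,17] -> miss, prune
        N22 x:[11,16] y:[19,22] z:[15,35/2] -> miss, prune
      N17 x:[20,24] y:[18,21] z:[39/2,41/2] -> hit [20,41/2] leaf, test {P6@t=20}

Summary -> nodes [0, 12, 1, 5, 9, 21, 20, 15, 16, 26, 19, 23, 25, 10, 27, 13, 3, 22, 17]; box-tests=19; leaf-entries=3; first=P6

== RESULT ==
6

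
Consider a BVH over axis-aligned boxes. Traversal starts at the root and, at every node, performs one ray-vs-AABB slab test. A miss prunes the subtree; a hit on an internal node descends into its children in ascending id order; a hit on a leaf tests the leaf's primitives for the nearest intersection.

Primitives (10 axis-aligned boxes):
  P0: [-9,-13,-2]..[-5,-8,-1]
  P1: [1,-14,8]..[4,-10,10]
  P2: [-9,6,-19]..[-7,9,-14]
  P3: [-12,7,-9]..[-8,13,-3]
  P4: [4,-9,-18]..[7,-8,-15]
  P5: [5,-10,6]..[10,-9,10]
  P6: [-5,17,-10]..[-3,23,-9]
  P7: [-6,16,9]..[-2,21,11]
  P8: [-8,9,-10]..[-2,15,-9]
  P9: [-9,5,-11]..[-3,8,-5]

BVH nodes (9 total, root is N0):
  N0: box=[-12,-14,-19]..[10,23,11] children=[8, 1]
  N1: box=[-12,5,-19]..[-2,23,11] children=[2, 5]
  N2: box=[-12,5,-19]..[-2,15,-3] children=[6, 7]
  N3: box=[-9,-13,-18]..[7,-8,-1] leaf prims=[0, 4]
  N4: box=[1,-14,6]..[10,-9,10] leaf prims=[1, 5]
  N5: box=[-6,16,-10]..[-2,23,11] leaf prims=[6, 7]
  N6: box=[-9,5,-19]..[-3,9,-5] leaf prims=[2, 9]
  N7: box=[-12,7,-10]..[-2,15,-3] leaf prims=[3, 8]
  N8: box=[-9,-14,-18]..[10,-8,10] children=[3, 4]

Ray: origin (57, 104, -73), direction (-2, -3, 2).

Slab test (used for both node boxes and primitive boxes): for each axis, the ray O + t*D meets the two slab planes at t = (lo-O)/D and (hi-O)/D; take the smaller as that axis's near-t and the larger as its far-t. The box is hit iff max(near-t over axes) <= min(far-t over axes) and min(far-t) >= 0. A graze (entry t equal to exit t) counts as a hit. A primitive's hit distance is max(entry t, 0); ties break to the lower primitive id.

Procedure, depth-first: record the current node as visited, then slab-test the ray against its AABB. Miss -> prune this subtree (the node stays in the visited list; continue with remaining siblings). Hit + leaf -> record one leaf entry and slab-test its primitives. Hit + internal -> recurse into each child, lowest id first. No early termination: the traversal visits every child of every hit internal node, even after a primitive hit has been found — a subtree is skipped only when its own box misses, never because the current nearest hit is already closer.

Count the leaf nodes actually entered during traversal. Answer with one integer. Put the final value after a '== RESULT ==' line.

Trace the traversal:
N0 x:[47/2,69/2] y:[27,118/3] z:[27,42] -> hit [27,69/2], descend [1, 8]
  N1 x:[59/2,69/2] y:[27,33] z:[27,42] -> hit [59/2,33], descend [2, 5]
    N2 x:[59/2,69/2] y:[89/3,33] z:[27,35] -> hit [89/3,33], descend [6, 7]
      N6 x:[30,33] y:[95/3,33] z:[27,34] -> hit [95/3,33] leaf, test {P2(miss), P9@t=32}
      N7 x:[59/2,69/2] y:[89/3,97/3] z:[63/2,35] -> hit [63/2,97/3] leaf, test {P3(miss), P8@t=63/2}
    N5 x:[59/2,63/2] y:[27,88/3] z:[63/2,42] -> miss, prune
  N8 x:[47/2,33] y:[112/3,118/3] z:[55/2,83/2] -> miss, prune

Visited [0, 1, 2, 6, 7, 5, 8]. Tests: 7 box, 2 leaf. Nearest: P8.

== RESULT ==
2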